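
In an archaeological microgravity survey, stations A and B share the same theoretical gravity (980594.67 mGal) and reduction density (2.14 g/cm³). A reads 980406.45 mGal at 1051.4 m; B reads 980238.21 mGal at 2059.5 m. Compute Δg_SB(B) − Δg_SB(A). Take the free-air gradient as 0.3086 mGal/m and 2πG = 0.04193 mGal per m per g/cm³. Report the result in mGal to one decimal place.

Δg_SB(A) = 980406.45 − 980594.67 + 0.3086×1051.4 − 0.04193×2.14×1051.4 = 41.90 mGal
Δg_SB(B) = 980238.21 − 980594.67 + 0.3086×2059.5 − 0.04193×2.14×2059.5 = 94.30 mGal
Difference = 94.30 − (41.90) = 52.40 mGal

52.4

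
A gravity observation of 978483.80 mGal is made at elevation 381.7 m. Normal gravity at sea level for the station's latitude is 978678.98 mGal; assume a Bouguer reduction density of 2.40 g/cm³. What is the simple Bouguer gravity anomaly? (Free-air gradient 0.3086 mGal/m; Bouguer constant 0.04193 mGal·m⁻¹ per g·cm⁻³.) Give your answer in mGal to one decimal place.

-115.8

Free-air correction = 0.3086 × 381.7 = 117.79 mGal
Free-air anomaly = 978483.80 − 978678.98 + (117.79) = -77.39 mGal
Bouguer slab correction = 0.04193 × 2.40 × 381.7 = 38.41 mGal
Simple Bouguer anomaly = -77.39 − (38.41) = -115.80 mGal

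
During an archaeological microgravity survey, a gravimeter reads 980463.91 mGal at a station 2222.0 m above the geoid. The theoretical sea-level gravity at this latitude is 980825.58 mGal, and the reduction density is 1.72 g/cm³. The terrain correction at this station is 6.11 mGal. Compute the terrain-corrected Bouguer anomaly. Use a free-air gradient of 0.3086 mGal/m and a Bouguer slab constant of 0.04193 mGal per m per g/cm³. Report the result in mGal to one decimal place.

Free-air correction = 0.3086 × 2222.0 = 685.71 mGal
Free-air anomaly = 980463.91 − 980825.58 + (685.71) = 324.04 mGal
Bouguer slab correction = 0.04193 × 1.72 × 2222.0 = 160.25 mGal
Simple Bouguer anomaly = 324.04 − (160.25) = 163.79 mGal
Complete Bouguer anomaly = 163.79 + 6.11 = 169.90 mGal

169.9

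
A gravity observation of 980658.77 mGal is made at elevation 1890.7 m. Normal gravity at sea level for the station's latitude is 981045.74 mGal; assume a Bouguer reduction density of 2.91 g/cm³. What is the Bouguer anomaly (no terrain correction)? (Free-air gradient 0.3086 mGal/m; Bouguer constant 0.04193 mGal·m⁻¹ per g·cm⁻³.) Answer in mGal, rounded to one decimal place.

-34.2

Free-air correction = 0.3086 × 1890.7 = 583.47 mGal
Free-air anomaly = 980658.77 − 981045.74 + (583.47) = 196.50 mGal
Bouguer slab correction = 0.04193 × 2.91 × 1890.7 = 230.70 mGal
Simple Bouguer anomaly = 196.50 − (230.70) = -34.20 mGal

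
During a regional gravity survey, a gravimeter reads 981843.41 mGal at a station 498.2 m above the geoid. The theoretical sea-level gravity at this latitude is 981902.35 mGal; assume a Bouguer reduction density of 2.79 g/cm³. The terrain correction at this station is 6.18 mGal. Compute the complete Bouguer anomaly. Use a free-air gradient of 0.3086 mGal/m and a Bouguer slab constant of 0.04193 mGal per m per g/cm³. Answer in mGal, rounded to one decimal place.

Free-air correction = 0.3086 × 498.2 = 153.74 mGal
Free-air anomaly = 981843.41 − 981902.35 + (153.74) = 94.80 mGal
Bouguer slab correction = 0.04193 × 2.79 × 498.2 = 58.28 mGal
Simple Bouguer anomaly = 94.80 − (58.28) = 36.52 mGal
Complete Bouguer anomaly = 36.52 + 6.18 = 42.70 mGal

42.7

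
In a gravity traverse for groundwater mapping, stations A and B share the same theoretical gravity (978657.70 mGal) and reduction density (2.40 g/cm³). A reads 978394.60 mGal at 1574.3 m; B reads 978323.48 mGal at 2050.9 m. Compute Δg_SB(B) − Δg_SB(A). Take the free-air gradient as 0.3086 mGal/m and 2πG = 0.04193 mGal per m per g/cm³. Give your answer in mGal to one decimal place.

28.0

Δg_SB(A) = 978394.60 − 978657.70 + 0.3086×1574.3 − 0.04193×2.40×1574.3 = 64.30 mGal
Δg_SB(B) = 978323.48 − 978657.70 + 0.3086×2050.9 − 0.04193×2.40×2050.9 = 92.30 mGal
Difference = 92.30 − (64.30) = 28.00 mGal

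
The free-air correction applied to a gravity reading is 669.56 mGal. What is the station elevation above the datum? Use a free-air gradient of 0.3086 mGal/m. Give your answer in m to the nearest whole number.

h = 669.56 / 0.3086 = 2169.67 m

2170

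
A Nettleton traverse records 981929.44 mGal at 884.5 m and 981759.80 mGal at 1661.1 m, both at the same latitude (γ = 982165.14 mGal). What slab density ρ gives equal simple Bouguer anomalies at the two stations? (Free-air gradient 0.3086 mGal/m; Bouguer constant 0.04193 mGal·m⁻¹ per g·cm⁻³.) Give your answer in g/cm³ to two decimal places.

2.15

Δg_obs = 981759.80 − 981929.44 = -169.64 mGal over Δh = 1661.1 − 884.5 = 776.6 m
Equal Bouguer anomalies ⇒ Δg_obs + (0.3086 − 0.04193ρ)·Δh = 0
0.3086 − 0.04193ρ = −Δg_obs/Δh = 0.21844
ρ = (0.3086 − 0.21844) / 0.04193 = 2.15 g/cm³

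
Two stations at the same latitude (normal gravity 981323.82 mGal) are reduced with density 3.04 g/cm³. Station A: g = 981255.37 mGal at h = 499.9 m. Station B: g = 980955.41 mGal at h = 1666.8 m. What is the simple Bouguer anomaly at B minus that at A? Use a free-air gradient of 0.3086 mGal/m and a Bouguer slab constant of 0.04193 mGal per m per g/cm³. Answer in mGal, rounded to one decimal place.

-88.6

Δg_SB(A) = 981255.37 − 981323.82 + 0.3086×499.9 − 0.04193×3.04×499.9 = 22.10 mGal
Δg_SB(B) = 980955.41 − 981323.82 + 0.3086×1666.8 − 0.04193×3.04×1666.8 = -66.50 mGal
Difference = -66.50 − (22.10) = -88.60 mGal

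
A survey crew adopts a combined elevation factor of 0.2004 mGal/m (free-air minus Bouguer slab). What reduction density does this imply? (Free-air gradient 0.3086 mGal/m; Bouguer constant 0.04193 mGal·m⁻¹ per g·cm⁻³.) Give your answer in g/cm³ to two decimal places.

2.58

0.2004 = 0.3086 − 0.04193 × ρ
ρ = (0.3086 − 0.2004) / 0.04193 = 2.58 g/cm³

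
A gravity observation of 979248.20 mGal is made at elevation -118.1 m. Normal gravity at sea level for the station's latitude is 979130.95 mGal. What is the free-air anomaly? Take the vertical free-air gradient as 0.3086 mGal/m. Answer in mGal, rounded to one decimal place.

80.8

Free-air correction = 0.3086 × -118.1 = -36.45 mGal
Free-air anomaly = 979248.20 − 979130.95 + (-36.45) = 80.80 mGal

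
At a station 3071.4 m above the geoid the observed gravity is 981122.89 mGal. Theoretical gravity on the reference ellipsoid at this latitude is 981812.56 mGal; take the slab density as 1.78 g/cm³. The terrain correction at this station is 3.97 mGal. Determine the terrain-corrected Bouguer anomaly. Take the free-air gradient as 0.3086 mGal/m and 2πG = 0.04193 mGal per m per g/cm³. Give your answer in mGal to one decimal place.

32.9

Free-air correction = 0.3086 × 3071.4 = 947.83 mGal
Free-air anomaly = 981122.89 − 981812.56 + (947.83) = 258.16 mGal
Bouguer slab correction = 0.04193 × 1.78 × 3071.4 = 229.24 mGal
Simple Bouguer anomaly = 258.16 − (229.24) = 28.92 mGal
Complete Bouguer anomaly = 28.92 + 3.97 = 32.89 mGal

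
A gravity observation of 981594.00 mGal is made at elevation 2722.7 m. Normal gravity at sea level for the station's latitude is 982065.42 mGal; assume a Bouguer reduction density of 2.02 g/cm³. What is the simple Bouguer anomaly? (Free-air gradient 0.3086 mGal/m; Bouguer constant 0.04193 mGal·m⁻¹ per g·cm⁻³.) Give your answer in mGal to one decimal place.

138.2

Free-air correction = 0.3086 × 2722.7 = 840.23 mGal
Free-air anomaly = 981594.00 − 982065.42 + (840.23) = 368.81 mGal
Bouguer slab correction = 0.04193 × 2.02 × 2722.7 = 230.61 mGal
Simple Bouguer anomaly = 368.81 − (230.61) = 138.20 mGal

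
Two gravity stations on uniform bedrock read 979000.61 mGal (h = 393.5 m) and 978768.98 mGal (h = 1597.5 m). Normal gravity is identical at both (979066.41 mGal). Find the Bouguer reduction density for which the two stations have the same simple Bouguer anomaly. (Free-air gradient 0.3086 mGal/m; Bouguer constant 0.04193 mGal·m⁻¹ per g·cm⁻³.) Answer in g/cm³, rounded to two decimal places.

Δg_obs = 978768.98 − 979000.61 = -231.63 mGal over Δh = 1597.5 − 393.5 = 1204.0 m
Equal Bouguer anomalies ⇒ Δg_obs + (0.3086 − 0.04193ρ)·Δh = 0
0.3086 − 0.04193ρ = −Δg_obs/Δh = 0.19238
ρ = (0.3086 − 0.19238) / 0.04193 = 2.77 g/cm³

2.77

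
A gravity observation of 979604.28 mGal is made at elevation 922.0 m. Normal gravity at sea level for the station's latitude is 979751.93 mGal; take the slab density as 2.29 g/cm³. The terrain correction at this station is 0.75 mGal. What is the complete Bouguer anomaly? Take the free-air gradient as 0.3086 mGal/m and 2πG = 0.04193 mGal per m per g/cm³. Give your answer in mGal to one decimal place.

49.1

Free-air correction = 0.3086 × 922.0 = 284.53 mGal
Free-air anomaly = 979604.28 − 979751.93 + (284.53) = 136.88 mGal
Bouguer slab correction = 0.04193 × 2.29 × 922.0 = 88.53 mGal
Simple Bouguer anomaly = 136.88 − (88.53) = 48.35 mGal
Complete Bouguer anomaly = 48.35 + 0.75 = 49.10 mGal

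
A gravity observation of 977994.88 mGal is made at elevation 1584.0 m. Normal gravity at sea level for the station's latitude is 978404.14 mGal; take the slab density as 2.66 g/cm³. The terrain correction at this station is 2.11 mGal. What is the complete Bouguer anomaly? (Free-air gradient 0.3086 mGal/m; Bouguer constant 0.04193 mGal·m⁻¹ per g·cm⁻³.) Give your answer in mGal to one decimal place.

Free-air correction = 0.3086 × 1584.0 = 488.82 mGal
Free-air anomaly = 977994.88 − 978404.14 + (488.82) = 79.56 mGal
Bouguer slab correction = 0.04193 × 2.66 × 1584.0 = 176.67 mGal
Simple Bouguer anomaly = 79.56 − (176.67) = -97.11 mGal
Complete Bouguer anomaly = -97.11 + 2.11 = -95.00 mGal

-95.0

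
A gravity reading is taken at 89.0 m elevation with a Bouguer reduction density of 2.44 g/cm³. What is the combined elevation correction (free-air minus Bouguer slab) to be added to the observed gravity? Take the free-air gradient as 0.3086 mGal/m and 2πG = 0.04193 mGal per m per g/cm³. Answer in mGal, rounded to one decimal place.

Combined gradient = 0.3086 − 0.04193 × 2.44 = 0.2062908 mGal/m
Combined elevation correction = 0.2062908 × 89.0 = 18.4 mGal

18.4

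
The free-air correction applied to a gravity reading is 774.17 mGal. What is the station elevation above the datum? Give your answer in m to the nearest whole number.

2509

h = 774.17 / 0.3086 = 2508.65 m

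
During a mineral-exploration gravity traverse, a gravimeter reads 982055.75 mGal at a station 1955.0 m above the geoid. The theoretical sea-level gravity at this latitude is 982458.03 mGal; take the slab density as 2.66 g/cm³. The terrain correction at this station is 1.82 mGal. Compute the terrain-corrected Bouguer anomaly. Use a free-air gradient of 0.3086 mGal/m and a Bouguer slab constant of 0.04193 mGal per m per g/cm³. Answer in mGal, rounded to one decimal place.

-15.2

Free-air correction = 0.3086 × 1955.0 = 603.31 mGal
Free-air anomaly = 982055.75 − 982458.03 + (603.31) = 201.03 mGal
Bouguer slab correction = 0.04193 × 2.66 × 1955.0 = 218.05 mGal
Simple Bouguer anomaly = 201.03 − (218.05) = -17.02 mGal
Complete Bouguer anomaly = -17.02 + 1.82 = -15.20 mGal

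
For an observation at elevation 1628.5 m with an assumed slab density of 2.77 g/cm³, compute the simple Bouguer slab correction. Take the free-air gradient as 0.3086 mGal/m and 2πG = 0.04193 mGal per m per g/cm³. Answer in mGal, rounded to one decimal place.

Bouguer slab correction = 0.04193 × 2.77 × 1628.5 = 189.1 mGal

189.1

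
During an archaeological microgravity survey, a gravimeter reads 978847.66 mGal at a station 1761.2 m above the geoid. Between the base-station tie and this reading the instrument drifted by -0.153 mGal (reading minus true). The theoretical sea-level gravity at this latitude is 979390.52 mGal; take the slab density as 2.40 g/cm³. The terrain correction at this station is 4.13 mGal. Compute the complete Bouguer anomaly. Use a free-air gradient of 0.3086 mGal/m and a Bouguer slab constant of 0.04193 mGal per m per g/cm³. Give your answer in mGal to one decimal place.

Drift-corrected reading = 978847.66 − (-0.153) = 978847.813 mGal
Free-air correction = 0.3086 × 1761.2 = 543.51 mGal
Free-air anomaly = 978847.813 − 979390.52 + (543.51) = 0.803 mGal
Bouguer slab correction = 0.04193 × 2.40 × 1761.2 = 177.23 mGal
Simple Bouguer anomaly = 0.803 − (177.23) = -176.427 mGal
Complete Bouguer anomaly = -176.427 + 4.13 = -172.297 mGal

-172.3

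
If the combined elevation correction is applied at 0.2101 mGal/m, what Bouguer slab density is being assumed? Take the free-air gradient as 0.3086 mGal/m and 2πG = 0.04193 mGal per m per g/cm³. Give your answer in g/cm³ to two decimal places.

2.35

0.2101 = 0.3086 − 0.04193 × ρ
ρ = (0.3086 − 0.2101) / 0.04193 = 2.35 g/cm³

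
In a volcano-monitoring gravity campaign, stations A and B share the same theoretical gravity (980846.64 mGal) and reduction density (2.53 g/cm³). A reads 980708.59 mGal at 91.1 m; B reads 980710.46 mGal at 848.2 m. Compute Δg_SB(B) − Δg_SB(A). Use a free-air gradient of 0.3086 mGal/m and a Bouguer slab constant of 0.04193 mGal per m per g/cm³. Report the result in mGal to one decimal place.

155.2

Δg_SB(A) = 980708.59 − 980846.64 + 0.3086×91.1 − 0.04193×2.53×91.1 = -119.60 mGal
Δg_SB(B) = 980710.46 − 980846.64 + 0.3086×848.2 − 0.04193×2.53×848.2 = 35.60 mGal
Difference = 35.60 − (-119.60) = 155.20 mGal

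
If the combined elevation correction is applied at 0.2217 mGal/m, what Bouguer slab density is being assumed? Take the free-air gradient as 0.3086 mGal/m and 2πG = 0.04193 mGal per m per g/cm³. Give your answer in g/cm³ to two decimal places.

0.2217 = 0.3086 − 0.04193 × ρ
ρ = (0.3086 − 0.2217) / 0.04193 = 2.07 g/cm³

2.07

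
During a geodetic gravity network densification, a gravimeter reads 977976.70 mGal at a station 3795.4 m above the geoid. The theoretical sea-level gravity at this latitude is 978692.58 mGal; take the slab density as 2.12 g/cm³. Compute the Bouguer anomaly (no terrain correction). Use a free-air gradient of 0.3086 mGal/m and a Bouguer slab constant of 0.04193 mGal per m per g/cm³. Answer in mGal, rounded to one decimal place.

Free-air correction = 0.3086 × 3795.4 = 1171.26 mGal
Free-air anomaly = 977976.70 − 978692.58 + (1171.26) = 455.38 mGal
Bouguer slab correction = 0.04193 × 2.12 × 3795.4 = 337.38 mGal
Simple Bouguer anomaly = 455.38 − (337.38) = 118.00 mGal

118.0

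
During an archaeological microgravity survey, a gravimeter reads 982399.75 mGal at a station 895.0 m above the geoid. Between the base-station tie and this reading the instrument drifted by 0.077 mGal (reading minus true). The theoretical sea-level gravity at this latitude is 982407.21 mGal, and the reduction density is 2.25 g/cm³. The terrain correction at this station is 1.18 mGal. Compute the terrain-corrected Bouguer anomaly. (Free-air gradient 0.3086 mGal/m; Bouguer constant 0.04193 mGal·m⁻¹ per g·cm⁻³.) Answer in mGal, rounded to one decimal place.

185.4

Drift-corrected reading = 982399.75 − (0.077) = 982399.673 mGal
Free-air correction = 0.3086 × 895.0 = 276.20 mGal
Free-air anomaly = 982399.673 − 982407.21 + (276.20) = 268.663 mGal
Bouguer slab correction = 0.04193 × 2.25 × 895.0 = 84.44 mGal
Simple Bouguer anomaly = 268.663 − (84.44) = 184.223 mGal
Complete Bouguer anomaly = 184.223 + 1.18 = 185.403 mGal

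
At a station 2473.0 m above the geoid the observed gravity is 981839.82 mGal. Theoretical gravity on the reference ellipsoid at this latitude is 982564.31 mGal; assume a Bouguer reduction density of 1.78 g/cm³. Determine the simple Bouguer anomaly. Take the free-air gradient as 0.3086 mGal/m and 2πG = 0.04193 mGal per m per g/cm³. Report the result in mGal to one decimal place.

Free-air correction = 0.3086 × 2473.0 = 763.17 mGal
Free-air anomaly = 981839.82 − 982564.31 + (763.17) = 38.68 mGal
Bouguer slab correction = 0.04193 × 1.78 × 2473.0 = 184.57 mGal
Simple Bouguer anomaly = 38.68 − (184.57) = -145.89 mGal

-145.9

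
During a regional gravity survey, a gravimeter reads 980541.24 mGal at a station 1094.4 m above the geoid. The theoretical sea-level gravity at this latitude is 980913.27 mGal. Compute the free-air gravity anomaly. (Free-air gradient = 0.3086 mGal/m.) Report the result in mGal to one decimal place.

-34.3

Free-air correction = 0.3086 × 1094.4 = 337.73 mGal
Free-air anomaly = 980541.24 − 980913.27 + (337.73) = -34.30 mGal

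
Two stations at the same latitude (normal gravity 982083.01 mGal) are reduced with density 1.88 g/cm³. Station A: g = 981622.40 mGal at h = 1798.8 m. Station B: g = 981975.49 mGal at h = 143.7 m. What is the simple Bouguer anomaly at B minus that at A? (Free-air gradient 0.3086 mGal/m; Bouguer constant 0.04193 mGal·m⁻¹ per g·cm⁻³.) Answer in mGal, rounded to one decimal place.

-27.2

Δg_SB(A) = 981622.40 − 982083.01 + 0.3086×1798.8 − 0.04193×1.88×1798.8 = -47.30 mGal
Δg_SB(B) = 981975.49 − 982083.01 + 0.3086×143.7 − 0.04193×1.88×143.7 = -74.50 mGal
Difference = -74.50 − (-47.30) = -27.20 mGal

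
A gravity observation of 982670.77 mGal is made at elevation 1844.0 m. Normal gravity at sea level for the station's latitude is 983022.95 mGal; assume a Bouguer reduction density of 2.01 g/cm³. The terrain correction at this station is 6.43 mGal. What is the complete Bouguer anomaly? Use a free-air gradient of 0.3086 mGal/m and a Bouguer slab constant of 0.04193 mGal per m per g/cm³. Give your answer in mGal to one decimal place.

67.9

Free-air correction = 0.3086 × 1844.0 = 569.06 mGal
Free-air anomaly = 982670.77 − 983022.95 + (569.06) = 216.88 mGal
Bouguer slab correction = 0.04193 × 2.01 × 1844.0 = 155.41 mGal
Simple Bouguer anomaly = 216.88 − (155.41) = 61.47 mGal
Complete Bouguer anomaly = 61.47 + 6.43 = 67.90 mGal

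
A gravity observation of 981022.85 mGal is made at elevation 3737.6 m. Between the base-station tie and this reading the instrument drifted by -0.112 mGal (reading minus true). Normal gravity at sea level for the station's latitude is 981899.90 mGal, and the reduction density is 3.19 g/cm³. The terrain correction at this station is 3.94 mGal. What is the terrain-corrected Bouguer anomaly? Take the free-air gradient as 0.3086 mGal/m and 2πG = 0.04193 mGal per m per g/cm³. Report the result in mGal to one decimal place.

-219.5

Drift-corrected reading = 981022.85 − (-0.112) = 981022.962 mGal
Free-air correction = 0.3086 × 3737.6 = 1153.42 mGal
Free-air anomaly = 981022.962 − 981899.90 + (1153.42) = 276.482 mGal
Bouguer slab correction = 0.04193 × 3.19 × 3737.6 = 499.93 mGal
Simple Bouguer anomaly = 276.482 − (499.93) = -223.448 mGal
Complete Bouguer anomaly = -223.448 + 3.94 = -219.508 mGal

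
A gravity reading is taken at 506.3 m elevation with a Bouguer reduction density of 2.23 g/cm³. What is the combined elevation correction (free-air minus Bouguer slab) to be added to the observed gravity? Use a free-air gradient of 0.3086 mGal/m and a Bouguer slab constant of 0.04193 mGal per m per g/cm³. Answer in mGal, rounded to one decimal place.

Combined gradient = 0.3086 − 0.04193 × 2.23 = 0.2150961 mGal/m
Combined elevation correction = 0.2150961 × 506.3 = 108.9 mGal

108.9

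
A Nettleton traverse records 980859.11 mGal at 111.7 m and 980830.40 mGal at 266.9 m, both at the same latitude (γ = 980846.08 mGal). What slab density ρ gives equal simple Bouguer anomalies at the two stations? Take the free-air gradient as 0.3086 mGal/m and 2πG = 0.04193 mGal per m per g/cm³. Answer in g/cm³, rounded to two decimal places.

Δg_obs = 980830.40 − 980859.11 = -28.71 mGal over Δh = 266.9 − 111.7 = 155.2 m
Equal Bouguer anomalies ⇒ Δg_obs + (0.3086 − 0.04193ρ)·Δh = 0
0.3086 − 0.04193ρ = −Δg_obs/Δh = 0.18499
ρ = (0.3086 − 0.18499) / 0.04193 = 2.95 g/cm³

2.95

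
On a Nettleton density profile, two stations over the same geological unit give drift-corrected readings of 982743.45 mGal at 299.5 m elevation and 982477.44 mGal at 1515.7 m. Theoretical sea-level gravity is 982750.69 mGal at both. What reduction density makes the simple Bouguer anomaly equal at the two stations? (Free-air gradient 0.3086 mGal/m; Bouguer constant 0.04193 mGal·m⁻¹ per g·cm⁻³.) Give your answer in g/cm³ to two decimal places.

Δg_obs = 982477.44 − 982743.45 = -266.01 mGal over Δh = 1515.7 − 299.5 = 1216.2 m
Equal Bouguer anomalies ⇒ Δg_obs + (0.3086 − 0.04193ρ)·Δh = 0
0.3086 − 0.04193ρ = −Δg_obs/Δh = 0.21872
ρ = (0.3086 − 0.21872) / 0.04193 = 2.14 g/cm³

2.14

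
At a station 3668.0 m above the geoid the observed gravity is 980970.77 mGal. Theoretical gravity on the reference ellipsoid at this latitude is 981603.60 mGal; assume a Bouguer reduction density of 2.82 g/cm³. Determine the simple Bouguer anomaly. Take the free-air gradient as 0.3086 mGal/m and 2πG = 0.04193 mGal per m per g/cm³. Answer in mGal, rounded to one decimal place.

65.4

Free-air correction = 0.3086 × 3668.0 = 1131.94 mGal
Free-air anomaly = 980970.77 − 981603.60 + (1131.94) = 499.11 mGal
Bouguer slab correction = 0.04193 × 2.82 × 3668.0 = 433.71 mGal
Simple Bouguer anomaly = 499.11 − (433.71) = 65.40 mGal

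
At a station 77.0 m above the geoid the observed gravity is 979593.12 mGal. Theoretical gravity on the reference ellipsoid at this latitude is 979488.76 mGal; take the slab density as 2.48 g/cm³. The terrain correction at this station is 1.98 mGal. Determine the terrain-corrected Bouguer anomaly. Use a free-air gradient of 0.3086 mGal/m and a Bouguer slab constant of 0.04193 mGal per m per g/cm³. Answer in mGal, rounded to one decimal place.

122.1

Free-air correction = 0.3086 × 77.0 = 23.76 mGal
Free-air anomaly = 979593.12 − 979488.76 + (23.76) = 128.12 mGal
Bouguer slab correction = 0.04193 × 2.48 × 77.0 = 8.01 mGal
Simple Bouguer anomaly = 128.12 − (8.01) = 120.11 mGal
Complete Bouguer anomaly = 120.11 + 1.98 = 122.09 mGal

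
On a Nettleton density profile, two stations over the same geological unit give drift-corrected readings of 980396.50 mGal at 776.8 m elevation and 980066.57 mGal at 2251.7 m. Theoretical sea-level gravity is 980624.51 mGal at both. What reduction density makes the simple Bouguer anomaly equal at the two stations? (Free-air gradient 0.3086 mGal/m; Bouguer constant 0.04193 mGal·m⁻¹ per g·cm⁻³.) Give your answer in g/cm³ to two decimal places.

Δg_obs = 980066.57 − 980396.50 = -329.93 mGal over Δh = 2251.7 − 776.8 = 1474.9 m
Equal Bouguer anomalies ⇒ Δg_obs + (0.3086 − 0.04193ρ)·Δh = 0
0.3086 − 0.04193ρ = −Δg_obs/Δh = 0.22370
ρ = (0.3086 − 0.22370) / 0.04193 = 2.02 g/cm³

2.02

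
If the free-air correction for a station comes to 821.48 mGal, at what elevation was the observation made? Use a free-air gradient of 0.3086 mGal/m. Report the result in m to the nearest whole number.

2662

h = 821.48 / 0.3086 = 2661.96 m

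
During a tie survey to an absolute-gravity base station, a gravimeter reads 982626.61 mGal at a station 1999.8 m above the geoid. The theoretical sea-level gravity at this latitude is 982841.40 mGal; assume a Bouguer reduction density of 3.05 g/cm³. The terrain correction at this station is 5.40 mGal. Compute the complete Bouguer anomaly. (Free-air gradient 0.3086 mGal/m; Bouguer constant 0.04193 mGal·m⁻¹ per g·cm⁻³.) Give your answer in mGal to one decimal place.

Free-air correction = 0.3086 × 1999.8 = 617.14 mGal
Free-air anomaly = 982626.61 − 982841.40 + (617.14) = 402.35 mGal
Bouguer slab correction = 0.04193 × 3.05 × 1999.8 = 255.75 mGal
Simple Bouguer anomaly = 402.35 − (255.75) = 146.60 mGal
Complete Bouguer anomaly = 146.60 + 5.40 = 152.00 mGal

152.0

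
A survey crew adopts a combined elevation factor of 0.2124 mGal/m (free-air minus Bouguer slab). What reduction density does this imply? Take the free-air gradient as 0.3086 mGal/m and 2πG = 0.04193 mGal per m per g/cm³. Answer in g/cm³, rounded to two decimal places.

0.2124 = 0.3086 − 0.04193 × ρ
ρ = (0.3086 − 0.2124) / 0.04193 = 2.29 g/cm³

2.29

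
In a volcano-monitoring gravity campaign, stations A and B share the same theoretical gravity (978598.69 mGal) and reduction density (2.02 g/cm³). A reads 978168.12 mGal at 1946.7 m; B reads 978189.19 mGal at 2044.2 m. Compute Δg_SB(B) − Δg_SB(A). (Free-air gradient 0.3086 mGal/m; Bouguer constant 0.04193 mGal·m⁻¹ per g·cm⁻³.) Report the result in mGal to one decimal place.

42.9

Δg_SB(A) = 978168.12 − 978598.69 + 0.3086×1946.7 − 0.04193×2.02×1946.7 = 5.30 mGal
Δg_SB(B) = 978189.19 − 978598.69 + 0.3086×2044.2 − 0.04193×2.02×2044.2 = 48.20 mGal
Difference = 48.20 − (5.30) = 42.90 mGal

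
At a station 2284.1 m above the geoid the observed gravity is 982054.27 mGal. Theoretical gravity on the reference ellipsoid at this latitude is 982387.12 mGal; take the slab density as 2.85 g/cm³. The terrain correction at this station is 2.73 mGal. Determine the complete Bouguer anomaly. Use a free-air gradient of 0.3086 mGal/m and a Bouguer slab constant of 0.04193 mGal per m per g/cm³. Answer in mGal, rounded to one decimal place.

Free-air correction = 0.3086 × 2284.1 = 704.87 mGal
Free-air anomaly = 982054.27 − 982387.12 + (704.87) = 372.02 mGal
Bouguer slab correction = 0.04193 × 2.85 × 2284.1 = 272.95 mGal
Simple Bouguer anomaly = 372.02 − (272.95) = 99.07 mGal
Complete Bouguer anomaly = 99.07 + 2.73 = 101.80 mGal

101.8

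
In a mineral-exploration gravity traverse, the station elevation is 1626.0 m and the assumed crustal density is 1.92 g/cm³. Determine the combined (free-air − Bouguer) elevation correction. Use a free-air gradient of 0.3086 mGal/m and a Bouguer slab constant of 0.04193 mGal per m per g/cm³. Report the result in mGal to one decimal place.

370.9

Combined gradient = 0.3086 − 0.04193 × 1.92 = 0.2280944 mGal/m
Combined elevation correction = 0.2280944 × 1626.0 = 370.9 mGal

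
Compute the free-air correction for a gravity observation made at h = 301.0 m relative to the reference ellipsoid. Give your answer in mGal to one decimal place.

Free-air correction = 0.3086 × 301.0 = 92.9 mGal

92.9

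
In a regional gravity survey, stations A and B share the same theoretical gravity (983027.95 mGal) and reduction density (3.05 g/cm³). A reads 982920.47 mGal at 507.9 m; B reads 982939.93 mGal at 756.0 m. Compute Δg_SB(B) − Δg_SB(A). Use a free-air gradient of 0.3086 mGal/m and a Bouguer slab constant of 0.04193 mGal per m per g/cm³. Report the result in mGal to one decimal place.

Δg_SB(A) = 982920.47 − 983027.95 + 0.3086×507.9 − 0.04193×3.05×507.9 = -15.70 mGal
Δg_SB(B) = 982939.93 − 983027.95 + 0.3086×756.0 − 0.04193×3.05×756.0 = 48.60 mGal
Difference = 48.60 − (-15.70) = 64.30 mGal

64.3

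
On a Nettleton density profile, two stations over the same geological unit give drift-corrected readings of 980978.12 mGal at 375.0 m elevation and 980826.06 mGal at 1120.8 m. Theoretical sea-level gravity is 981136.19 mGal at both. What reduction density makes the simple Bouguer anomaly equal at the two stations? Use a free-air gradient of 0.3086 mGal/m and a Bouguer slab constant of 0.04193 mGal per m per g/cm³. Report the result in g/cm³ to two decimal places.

2.50

Δg_obs = 980826.06 − 980978.12 = -152.06 mGal over Δh = 1120.8 − 375.0 = 745.8 m
Equal Bouguer anomalies ⇒ Δg_obs + (0.3086 − 0.04193ρ)·Δh = 0
0.3086 − 0.04193ρ = −Δg_obs/Δh = 0.20389
ρ = (0.3086 − 0.20389) / 0.04193 = 2.50 g/cm³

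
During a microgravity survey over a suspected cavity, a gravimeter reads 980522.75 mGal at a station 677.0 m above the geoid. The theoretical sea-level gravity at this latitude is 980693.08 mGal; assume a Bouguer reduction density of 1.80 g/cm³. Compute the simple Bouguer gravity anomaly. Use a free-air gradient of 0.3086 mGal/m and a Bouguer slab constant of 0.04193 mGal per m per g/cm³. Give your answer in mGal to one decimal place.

Free-air correction = 0.3086 × 677.0 = 208.92 mGal
Free-air anomaly = 980522.75 − 980693.08 + (208.92) = 38.59 mGal
Bouguer slab correction = 0.04193 × 1.80 × 677.0 = 51.10 mGal
Simple Bouguer anomaly = 38.59 − (51.10) = -12.51 mGal

-12.5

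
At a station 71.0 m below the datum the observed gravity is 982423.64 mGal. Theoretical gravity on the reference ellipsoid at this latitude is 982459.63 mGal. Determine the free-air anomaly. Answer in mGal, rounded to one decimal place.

Free-air correction = 0.3086 × -71.0 = -21.91 mGal
Free-air anomaly = 982423.64 − 982459.63 + (-21.91) = -57.90 mGal

-57.9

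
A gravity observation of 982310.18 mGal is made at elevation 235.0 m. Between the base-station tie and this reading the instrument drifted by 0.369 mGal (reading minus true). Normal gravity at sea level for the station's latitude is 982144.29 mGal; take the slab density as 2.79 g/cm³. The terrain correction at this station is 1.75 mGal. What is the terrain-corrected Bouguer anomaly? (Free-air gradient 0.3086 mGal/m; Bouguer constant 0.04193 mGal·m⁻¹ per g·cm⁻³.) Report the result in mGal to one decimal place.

212.3

Drift-corrected reading = 982310.18 − (0.369) = 982309.811 mGal
Free-air correction = 0.3086 × 235.0 = 72.52 mGal
Free-air anomaly = 982309.811 − 982144.29 + (72.52) = 238.041 mGal
Bouguer slab correction = 0.04193 × 2.79 × 235.0 = 27.49 mGal
Simple Bouguer anomaly = 238.041 − (27.49) = 210.551 mGal
Complete Bouguer anomaly = 210.551 + 1.75 = 212.301 mGal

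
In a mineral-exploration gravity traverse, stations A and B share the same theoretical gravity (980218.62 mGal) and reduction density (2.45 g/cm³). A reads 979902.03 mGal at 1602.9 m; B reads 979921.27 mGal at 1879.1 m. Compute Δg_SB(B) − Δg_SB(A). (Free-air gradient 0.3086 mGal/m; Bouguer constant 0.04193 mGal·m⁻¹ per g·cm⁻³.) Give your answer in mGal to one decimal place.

Δg_SB(A) = 979902.03 − 980218.62 + 0.3086×1602.9 − 0.04193×2.45×1602.9 = 13.40 mGal
Δg_SB(B) = 979921.27 − 980218.62 + 0.3086×1879.1 − 0.04193×2.45×1879.1 = 89.50 mGal
Difference = 89.50 − (13.40) = 76.10 mGal

76.1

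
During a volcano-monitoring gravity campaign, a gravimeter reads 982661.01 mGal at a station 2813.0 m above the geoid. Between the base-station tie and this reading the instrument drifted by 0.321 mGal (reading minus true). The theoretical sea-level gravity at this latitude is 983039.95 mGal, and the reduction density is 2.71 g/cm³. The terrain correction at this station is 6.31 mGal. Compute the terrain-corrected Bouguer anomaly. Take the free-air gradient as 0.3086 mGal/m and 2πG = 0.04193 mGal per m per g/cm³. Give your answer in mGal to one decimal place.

175.5

Drift-corrected reading = 982661.01 − (0.321) = 982660.689 mGal
Free-air correction = 0.3086 × 2813.0 = 868.09 mGal
Free-air anomaly = 982660.689 − 983039.95 + (868.09) = 488.829 mGal
Bouguer slab correction = 0.04193 × 2.71 × 2813.0 = 319.64 mGal
Simple Bouguer anomaly = 488.829 − (319.64) = 169.189 mGal
Complete Bouguer anomaly = 169.189 + 6.31 = 175.499 mGal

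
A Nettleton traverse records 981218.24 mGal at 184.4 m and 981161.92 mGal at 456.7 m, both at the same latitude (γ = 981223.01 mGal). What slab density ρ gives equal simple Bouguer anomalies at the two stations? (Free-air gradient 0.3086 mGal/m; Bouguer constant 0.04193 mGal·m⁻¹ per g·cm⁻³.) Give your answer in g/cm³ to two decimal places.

2.43

Δg_obs = 981161.92 − 981218.24 = -56.32 mGal over Δh = 456.7 − 184.4 = 272.3 m
Equal Bouguer anomalies ⇒ Δg_obs + (0.3086 − 0.04193ρ)·Δh = 0
0.3086 − 0.04193ρ = −Δg_obs/Δh = 0.20683
ρ = (0.3086 − 0.20683) / 0.04193 = 2.43 g/cm³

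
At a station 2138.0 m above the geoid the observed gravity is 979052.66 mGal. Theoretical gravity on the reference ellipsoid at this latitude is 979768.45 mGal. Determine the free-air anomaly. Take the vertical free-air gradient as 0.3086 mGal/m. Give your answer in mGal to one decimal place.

-56.0

Free-air correction = 0.3086 × 2138.0 = 659.79 mGal
Free-air anomaly = 979052.66 − 979768.45 + (659.79) = -56.00 mGal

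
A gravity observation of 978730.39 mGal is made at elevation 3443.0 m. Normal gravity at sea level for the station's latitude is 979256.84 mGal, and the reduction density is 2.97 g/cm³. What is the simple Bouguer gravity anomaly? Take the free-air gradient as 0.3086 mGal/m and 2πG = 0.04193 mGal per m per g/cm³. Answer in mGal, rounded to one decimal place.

Free-air correction = 0.3086 × 3443.0 = 1062.51 mGal
Free-air anomaly = 978730.39 − 979256.84 + (1062.51) = 536.06 mGal
Bouguer slab correction = 0.04193 × 2.97 × 3443.0 = 428.76 mGal
Simple Bouguer anomaly = 536.06 − (428.76) = 107.30 mGal

107.3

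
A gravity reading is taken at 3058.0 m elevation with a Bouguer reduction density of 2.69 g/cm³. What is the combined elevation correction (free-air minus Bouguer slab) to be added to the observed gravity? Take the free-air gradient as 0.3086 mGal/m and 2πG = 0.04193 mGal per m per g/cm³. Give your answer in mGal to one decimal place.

598.8

Combined gradient = 0.3086 − 0.04193 × 2.69 = 0.1958083 mGal/m
Combined elevation correction = 0.1958083 × 3058.0 = 598.8 mGal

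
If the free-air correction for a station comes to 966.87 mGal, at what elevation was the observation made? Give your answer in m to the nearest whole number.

3133

h = 966.87 / 0.3086 = 3133.08 m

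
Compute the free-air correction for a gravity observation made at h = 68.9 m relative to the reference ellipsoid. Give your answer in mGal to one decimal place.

Free-air correction = 0.3086 × 68.9 = 21.3 mGal

21.3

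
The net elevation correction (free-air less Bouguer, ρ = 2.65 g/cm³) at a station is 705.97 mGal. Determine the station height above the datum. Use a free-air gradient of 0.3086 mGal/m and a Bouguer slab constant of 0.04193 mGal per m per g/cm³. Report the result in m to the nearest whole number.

3575

Combined gradient = 0.3086 − 0.04193 × 2.65 = 0.1974855 mGal/m
h = 705.97 / 0.1974855 = 3574.79 m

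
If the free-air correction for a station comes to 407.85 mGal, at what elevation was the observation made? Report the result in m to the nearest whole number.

h = 407.85 / 0.3086 = 1321.61 m

1322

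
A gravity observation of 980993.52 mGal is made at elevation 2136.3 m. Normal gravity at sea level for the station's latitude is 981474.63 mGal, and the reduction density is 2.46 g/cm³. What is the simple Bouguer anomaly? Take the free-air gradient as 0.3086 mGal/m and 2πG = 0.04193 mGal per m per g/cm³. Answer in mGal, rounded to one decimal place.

-42.2

Free-air correction = 0.3086 × 2136.3 = 659.26 mGal
Free-air anomaly = 980993.52 − 981474.63 + (659.26) = 178.15 mGal
Bouguer slab correction = 0.04193 × 2.46 × 2136.3 = 220.35 mGal
Simple Bouguer anomaly = 178.15 − (220.35) = -42.20 mGal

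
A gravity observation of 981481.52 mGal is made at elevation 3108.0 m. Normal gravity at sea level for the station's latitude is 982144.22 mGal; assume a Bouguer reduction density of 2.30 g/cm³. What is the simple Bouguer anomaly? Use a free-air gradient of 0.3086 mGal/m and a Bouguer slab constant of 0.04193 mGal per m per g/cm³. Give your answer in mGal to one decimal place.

-3.3

Free-air correction = 0.3086 × 3108.0 = 959.13 mGal
Free-air anomaly = 981481.52 − 982144.22 + (959.13) = 296.43 mGal
Bouguer slab correction = 0.04193 × 2.30 × 3108.0 = 299.73 mGal
Simple Bouguer anomaly = 296.43 − (299.73) = -3.30 mGal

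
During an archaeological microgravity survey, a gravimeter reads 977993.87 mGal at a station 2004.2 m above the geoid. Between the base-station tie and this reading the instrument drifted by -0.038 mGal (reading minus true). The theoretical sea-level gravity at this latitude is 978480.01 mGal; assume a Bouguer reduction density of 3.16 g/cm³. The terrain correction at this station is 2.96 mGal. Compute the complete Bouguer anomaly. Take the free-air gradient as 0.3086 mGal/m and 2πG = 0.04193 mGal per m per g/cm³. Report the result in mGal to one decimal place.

-130.2

Drift-corrected reading = 977993.87 − (-0.038) = 977993.908 mGal
Free-air correction = 0.3086 × 2004.2 = 618.50 mGal
Free-air anomaly = 977993.908 − 978480.01 + (618.50) = 132.398 mGal
Bouguer slab correction = 0.04193 × 3.16 × 2004.2 = 265.55 mGal
Simple Bouguer anomaly = 132.398 − (265.55) = -133.152 mGal
Complete Bouguer anomaly = -133.152 + 2.96 = -130.192 mGal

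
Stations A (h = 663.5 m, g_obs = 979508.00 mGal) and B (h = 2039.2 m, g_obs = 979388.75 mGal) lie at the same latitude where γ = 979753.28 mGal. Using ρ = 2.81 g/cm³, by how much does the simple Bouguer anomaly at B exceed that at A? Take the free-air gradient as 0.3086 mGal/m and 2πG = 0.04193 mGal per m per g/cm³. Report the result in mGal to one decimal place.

Δg_SB(A) = 979508.00 − 979753.28 + 0.3086×663.5 − 0.04193×2.81×663.5 = -118.70 mGal
Δg_SB(B) = 979388.75 − 979753.28 + 0.3086×2039.2 − 0.04193×2.81×2039.2 = 24.50 mGal
Difference = 24.50 − (-118.70) = 143.20 mGal

143.2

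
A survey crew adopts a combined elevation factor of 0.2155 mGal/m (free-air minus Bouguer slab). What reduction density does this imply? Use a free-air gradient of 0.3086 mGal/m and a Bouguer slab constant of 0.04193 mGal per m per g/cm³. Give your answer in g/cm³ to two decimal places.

2.22

0.2155 = 0.3086 − 0.04193 × ρ
ρ = (0.3086 − 0.2155) / 0.04193 = 2.22 g/cm³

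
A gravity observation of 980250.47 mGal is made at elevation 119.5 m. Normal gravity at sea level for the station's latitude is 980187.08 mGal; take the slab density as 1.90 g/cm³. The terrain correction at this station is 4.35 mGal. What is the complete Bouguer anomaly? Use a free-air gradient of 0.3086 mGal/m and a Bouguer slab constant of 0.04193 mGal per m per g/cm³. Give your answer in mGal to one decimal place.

Free-air correction = 0.3086 × 119.5 = 36.88 mGal
Free-air anomaly = 980250.47 − 980187.08 + (36.88) = 100.27 mGal
Bouguer slab correction = 0.04193 × 1.90 × 119.5 = 9.52 mGal
Simple Bouguer anomaly = 100.27 − (9.52) = 90.75 mGal
Complete Bouguer anomaly = 90.75 + 4.35 = 95.10 mGal

95.1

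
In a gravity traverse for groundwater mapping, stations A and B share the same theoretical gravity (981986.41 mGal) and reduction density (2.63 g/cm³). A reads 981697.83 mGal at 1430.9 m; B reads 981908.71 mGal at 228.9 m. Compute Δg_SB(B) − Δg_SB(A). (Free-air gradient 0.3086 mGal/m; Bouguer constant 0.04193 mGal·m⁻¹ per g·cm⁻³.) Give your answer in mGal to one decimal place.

-27.5

Δg_SB(A) = 981697.83 − 981986.41 + 0.3086×1430.9 − 0.04193×2.63×1430.9 = -4.80 mGal
Δg_SB(B) = 981908.71 − 981986.41 + 0.3086×228.9 − 0.04193×2.63×228.9 = -32.30 mGal
Difference = -32.30 − (-4.80) = -27.50 mGal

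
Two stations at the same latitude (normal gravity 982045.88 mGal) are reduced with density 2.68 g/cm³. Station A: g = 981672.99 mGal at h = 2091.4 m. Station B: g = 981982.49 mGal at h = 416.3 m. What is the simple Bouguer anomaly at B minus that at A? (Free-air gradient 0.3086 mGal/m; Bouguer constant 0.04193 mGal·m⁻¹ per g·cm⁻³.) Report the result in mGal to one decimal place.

Δg_SB(A) = 981672.99 − 982045.88 + 0.3086×2091.4 − 0.04193×2.68×2091.4 = 37.50 mGal
Δg_SB(B) = 981982.49 − 982045.88 + 0.3086×416.3 − 0.04193×2.68×416.3 = 18.30 mGal
Difference = 18.30 − (37.50) = -19.20 mGal

-19.2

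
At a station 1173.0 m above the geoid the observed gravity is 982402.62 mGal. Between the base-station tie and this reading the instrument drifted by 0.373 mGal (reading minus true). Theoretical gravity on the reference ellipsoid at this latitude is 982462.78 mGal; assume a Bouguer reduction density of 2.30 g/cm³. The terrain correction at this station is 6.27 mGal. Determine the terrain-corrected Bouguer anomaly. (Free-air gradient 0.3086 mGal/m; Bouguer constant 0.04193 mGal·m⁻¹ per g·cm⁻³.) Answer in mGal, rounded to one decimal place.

Drift-corrected reading = 982402.62 − (0.373) = 982402.247 mGal
Free-air correction = 0.3086 × 1173.0 = 361.99 mGal
Free-air anomaly = 982402.247 − 982462.78 + (361.99) = 301.457 mGal
Bouguer slab correction = 0.04193 × 2.30 × 1173.0 = 113.12 mGal
Simple Bouguer anomaly = 301.457 − (113.12) = 188.337 mGal
Complete Bouguer anomaly = 188.337 + 6.27 = 194.607 mGal

194.6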